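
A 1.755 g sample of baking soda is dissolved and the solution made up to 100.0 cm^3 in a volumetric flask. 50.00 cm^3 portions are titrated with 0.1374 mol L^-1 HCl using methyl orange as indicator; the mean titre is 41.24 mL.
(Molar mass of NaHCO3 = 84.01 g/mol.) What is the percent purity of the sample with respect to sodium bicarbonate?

NaHCO3 + HCl → NaCl + H2O + CO2
n(HCl) per titration = 0.04124 × 0.1374 = 5.666 × 10^-3 mol
n(NaHCO3) in each aliquot = 5.666 × 10^-3 mol (1:1 ratio)
n(NaHCO3) in the whole flask = 5.666 × 10^-3 × 100.0/50.00 = 0.01133 mol
mass of NaHCO3 = 0.01133 × 84.01 = 0.9521 g
% NaHCO3 = 0.9521 / 1.755 × 100 = 54.25 %

54.25 %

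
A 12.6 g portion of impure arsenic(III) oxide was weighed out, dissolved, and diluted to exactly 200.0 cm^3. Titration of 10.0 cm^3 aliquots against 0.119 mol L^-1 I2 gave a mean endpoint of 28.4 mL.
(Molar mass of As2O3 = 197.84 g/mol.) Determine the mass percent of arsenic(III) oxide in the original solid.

As2O3 + 2 I2 + 2 H2O → As2O5 + 4 HI
n(I2) per titration = 0.0284 × 0.119 = 3.38 × 10^-3 mol
From the 1:2 ratio, n(As2O3) in each aliquot = 1/2 × 3.38 × 10^-3 = 1.69 × 10^-3 mol
n(As2O3) in the whole flask = 1.69 × 10^-3 × 200.0/10.0 = 0.0338 mol
mass of As2O3 = 0.0338 × 197.84 = 6.69 g
% As2O3 = 6.69 / 12.6 × 100 = 53.1 %

53.1 %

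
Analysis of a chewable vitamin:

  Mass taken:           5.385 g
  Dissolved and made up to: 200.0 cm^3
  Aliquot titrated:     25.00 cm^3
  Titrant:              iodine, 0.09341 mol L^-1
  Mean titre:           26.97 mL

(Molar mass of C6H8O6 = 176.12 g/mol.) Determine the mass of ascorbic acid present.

C6H8O6 + I2 → C6H6O6 + 2 HI
n(I2) per titration = 0.02697 × 0.09341 = 2.519 × 10^-3 mol
n(C6H8O6) in each aliquot = 2.519 × 10^-3 mol (1:1 ratio)
n(C6H8O6) in the whole flask = 2.519 × 10^-3 × 200.0/25.00 = 0.02015 mol
mass of C6H8O6 = 0.02015 × 176.12 = 3.550 g

3.550 g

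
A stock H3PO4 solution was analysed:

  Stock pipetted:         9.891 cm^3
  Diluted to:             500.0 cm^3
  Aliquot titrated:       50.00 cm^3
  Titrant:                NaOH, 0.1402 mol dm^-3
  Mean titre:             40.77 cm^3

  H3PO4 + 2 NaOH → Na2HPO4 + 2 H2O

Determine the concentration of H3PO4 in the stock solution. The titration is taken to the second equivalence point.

2.889 mol/L

n(NaOH) = 0.04077 × 0.1402 = 5.716 × 10^-3 mol
From the 1:2 ratio, n(H3PO4) in the aliquot = 1/2 × 5.716 × 10^-3 = 2.858 × 10^-3 mol
[H3PO4]_dilute = 2.858 × 10^-3 / 0.05000 = 0.05716 mol/L
Dilution factor = 500.0 / 9.891 = 50.55
[H3PO4]_stock = 0.05716 × 50.55 = 2.889 mol/L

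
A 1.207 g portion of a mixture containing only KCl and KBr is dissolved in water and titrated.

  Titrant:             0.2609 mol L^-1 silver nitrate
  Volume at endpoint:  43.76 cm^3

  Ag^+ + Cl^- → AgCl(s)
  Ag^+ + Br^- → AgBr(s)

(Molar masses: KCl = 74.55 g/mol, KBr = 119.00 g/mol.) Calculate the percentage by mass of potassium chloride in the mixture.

n(AgNO3) = 0.04376 × 0.2609 = 0.01142 mol
Let x = n(KCl), y = n(KBr).
Titrant: 1x + 1y = 0.01142;  mass: 74.55x + 119.00y = 1.207
Solving, x = 3.411 × 10^-3 mol, y = 8.006 × 10^-3 mol
mass of KCl = 3.411 × 10^-3 × 74.55 = 0.2543 g
% KCl = 0.2543 / 1.207 × 100 = 21.07 %

21.07 %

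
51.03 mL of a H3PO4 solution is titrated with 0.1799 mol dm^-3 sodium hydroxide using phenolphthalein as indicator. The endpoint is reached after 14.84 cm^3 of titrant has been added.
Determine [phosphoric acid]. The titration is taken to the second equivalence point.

0.02616 mol/L

H3PO4 + 2 NaOH → Na2HPO4 + 2 H2O
n(NaOH) = 0.01484 L × 0.1799 mol/L = 2.670 × 10^-3 mol
From the 1:2 mole ratio, n(H3PO4) = 1/2 × 2.670 × 10^-3 = 1.335 × 10^-3 mol
[H3PO4] = 1.335 × 10^-3 mol / 0.05103 L = 0.02616 mol/L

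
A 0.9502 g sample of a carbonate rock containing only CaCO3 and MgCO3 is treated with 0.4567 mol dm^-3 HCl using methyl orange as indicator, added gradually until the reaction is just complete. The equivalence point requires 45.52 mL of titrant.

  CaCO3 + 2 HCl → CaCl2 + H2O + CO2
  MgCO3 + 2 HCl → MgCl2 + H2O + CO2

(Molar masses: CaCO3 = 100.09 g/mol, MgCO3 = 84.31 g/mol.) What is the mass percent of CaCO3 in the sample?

49.29 %

n(HCl) = 0.04552 × 0.4567 = 0.02079 mol
Let x = n(CaCO3), y = n(MgCO3).
Titrant: 2x + 2y = 0.02079;  mass: 100.09x + 84.31y = 0.9502
Solving, x = 4.679 × 10^-3 mol, y = 5.715 × 10^-3 mol
mass of CaCO3 = 4.679 × 10^-3 × 100.09 = 0.4684 g
% CaCO3 = 0.4684 / 0.9502 × 100 = 49.29 %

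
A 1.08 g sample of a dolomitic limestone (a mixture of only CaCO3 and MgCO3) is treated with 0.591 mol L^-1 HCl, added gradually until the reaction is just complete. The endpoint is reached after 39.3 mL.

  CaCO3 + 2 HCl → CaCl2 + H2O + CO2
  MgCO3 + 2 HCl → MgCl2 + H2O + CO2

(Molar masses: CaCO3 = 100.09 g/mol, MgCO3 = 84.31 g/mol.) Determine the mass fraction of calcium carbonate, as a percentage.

n(HCl) = 0.0393 × 0.591 = 0.0232 mol
Let x = n(CaCO3), y = n(MgCO3).
Titrant: 2x + 2y = 0.0232;  mass: 100.09x + 84.31y = 1.08
Solving, x = 6.39 × 10^-3 mol, y = 5.22 × 10^-3 mol
mass of CaCO3 = 6.39 × 10^-3 × 100.09 = 0.640 g
% CaCO3 = 0.640 / 1.08 × 100 = 59.3 %

59.3 %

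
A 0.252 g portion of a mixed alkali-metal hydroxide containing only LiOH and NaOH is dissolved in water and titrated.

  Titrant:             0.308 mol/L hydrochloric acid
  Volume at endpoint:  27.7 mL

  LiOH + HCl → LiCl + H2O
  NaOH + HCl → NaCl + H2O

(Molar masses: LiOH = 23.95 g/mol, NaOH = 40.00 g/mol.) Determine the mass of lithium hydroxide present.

0.133 g

n(HCl) = 0.0277 × 0.308 = 8.53 × 10^-3 mol
Let x = n(LiOH), y = n(NaOH).
Titrant: 1x + 1y = 8.53 × 10^-3;  mass: 23.95x + 40.00y = 0.252
Solving, x = 5.56 × 10^-3 mol, y = 2.97 × 10^-3 mol
mass of LiOH = 5.56 × 10^-3 × 23.95 = 0.133 g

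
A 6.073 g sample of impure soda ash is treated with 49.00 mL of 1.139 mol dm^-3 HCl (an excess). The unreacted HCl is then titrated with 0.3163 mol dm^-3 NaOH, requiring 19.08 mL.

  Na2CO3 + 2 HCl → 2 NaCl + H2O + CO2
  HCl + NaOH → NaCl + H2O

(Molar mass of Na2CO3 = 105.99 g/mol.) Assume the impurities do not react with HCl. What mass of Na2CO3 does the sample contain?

2.638 g

n(HCl) added = 0.04900 × 1.139 = 0.05581 mol
n(NaOH) used in back-titration = 0.01908 × 0.3163 = 6.035 × 10^-3 mol
n(HCl) left over = 6.035 × 10^-3 mol (1:1 ratio)
n(HCl) consumed by analyte = 0.05581 − 6.035 × 10^-3 = 0.04978 mol
From the 1:2 ratio, n(Na2CO3) = 1/2 × 0.04978 = 0.02489 mol
mass of Na2CO3 = 0.02489 × 105.99 = 2.638 g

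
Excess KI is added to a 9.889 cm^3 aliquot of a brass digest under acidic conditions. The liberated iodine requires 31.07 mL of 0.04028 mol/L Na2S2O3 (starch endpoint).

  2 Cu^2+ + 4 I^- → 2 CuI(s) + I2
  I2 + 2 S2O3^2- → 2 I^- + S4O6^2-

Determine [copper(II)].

n(S2O3^2-) = 0.03107 × 0.04028 = 1.251 × 10^-3 mol
n(I2) = n(S2O3^2-)/2 = 6.257 × 10^-4 mol
From the 2:1 ratio, n(Cu2+) in the aliquot = 2/1 × 6.257 × 10^-4 = 1.251 × 10^-3 mol
[Cu2+] = 1.251 × 10^-3 / 0.009889 = 0.1266 mol/L

0.1266 mol/L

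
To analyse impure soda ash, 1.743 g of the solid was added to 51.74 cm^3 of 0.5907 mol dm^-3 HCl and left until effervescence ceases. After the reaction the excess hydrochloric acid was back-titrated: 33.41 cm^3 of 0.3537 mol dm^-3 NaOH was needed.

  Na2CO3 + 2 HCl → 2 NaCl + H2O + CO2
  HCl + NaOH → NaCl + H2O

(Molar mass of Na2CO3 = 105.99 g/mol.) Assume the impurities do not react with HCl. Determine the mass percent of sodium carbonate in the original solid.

57.00 %

n(HCl) added = 0.05174 × 0.5907 = 0.03056 mol
n(NaOH) used in back-titration = 0.03341 × 0.3537 = 0.01182 mol
n(HCl) left over = 0.01182 mol (1:1 ratio)
n(HCl) consumed by analyte = 0.03056 − 0.01182 = 0.01875 mol
From the 1:2 ratio, n(Na2CO3) = 1/2 × 0.01875 = 9.373 × 10^-3 mol
mass of Na2CO3 = 9.373 × 10^-3 × 105.99 = 0.9934 g
% Na2CO3 = 0.9934 / 1.743 × 100 = 57.00 %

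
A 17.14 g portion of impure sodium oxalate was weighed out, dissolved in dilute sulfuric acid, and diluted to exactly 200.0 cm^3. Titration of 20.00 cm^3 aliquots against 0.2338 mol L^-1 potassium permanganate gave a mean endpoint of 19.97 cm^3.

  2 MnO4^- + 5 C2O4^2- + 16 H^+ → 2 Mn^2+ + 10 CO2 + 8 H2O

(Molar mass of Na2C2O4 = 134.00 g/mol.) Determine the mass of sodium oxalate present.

n(KMnO4) per titration = 0.01997 × 0.2338 = 4.669 × 10^-3 mol
From the 5:2 ratio, n(Na2C2O4) in each aliquot = 5/2 × 4.669 × 10^-3 = 0.01167 mol
n(Na2C2O4) in the whole flask = 0.01167 × 200.0/20.00 = 0.1167 mol
mass of Na2C2O4 = 0.1167 × 134.00 = 15.64 g

15.64 g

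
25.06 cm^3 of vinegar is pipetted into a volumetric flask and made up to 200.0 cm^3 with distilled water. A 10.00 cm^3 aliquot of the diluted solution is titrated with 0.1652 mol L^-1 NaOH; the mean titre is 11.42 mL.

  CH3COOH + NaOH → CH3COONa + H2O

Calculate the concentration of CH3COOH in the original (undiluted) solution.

n(NaOH) = 0.01142 × 0.1652 = 1.887 × 10^-3 mol
n(CH3COOH) in the aliquot = 1.887 × 10^-3 mol (1:1 ratio)
[CH3COOH]_dilute = 1.887 × 10^-3 / 0.01000 = 0.1887 mol/L
Dilution factor = 200.0 / 25.06 = 7.981
[CH3COOH]_stock = 0.1887 × 7.981 = 1.506 mol/L

1.506 mol/L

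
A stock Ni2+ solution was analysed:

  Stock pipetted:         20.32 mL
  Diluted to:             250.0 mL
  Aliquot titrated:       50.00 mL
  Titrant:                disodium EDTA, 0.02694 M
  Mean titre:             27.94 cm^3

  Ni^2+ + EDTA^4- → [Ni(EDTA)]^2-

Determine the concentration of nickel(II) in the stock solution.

0.1852 M

n(EDTA) = 0.02794 × 0.02694 = 7.527 × 10^-4 mol
n(Ni2+) in the aliquot = 7.527 × 10^-4 mol (1:1 ratio)
[Ni2+]_dilute = 7.527 × 10^-4 / 0.05000 = 0.01505 mol/L
Dilution factor = 250.0 / 20.32 = 12.30
[Ni2+]_stock = 0.01505 × 12.30 = 0.1852 mol/L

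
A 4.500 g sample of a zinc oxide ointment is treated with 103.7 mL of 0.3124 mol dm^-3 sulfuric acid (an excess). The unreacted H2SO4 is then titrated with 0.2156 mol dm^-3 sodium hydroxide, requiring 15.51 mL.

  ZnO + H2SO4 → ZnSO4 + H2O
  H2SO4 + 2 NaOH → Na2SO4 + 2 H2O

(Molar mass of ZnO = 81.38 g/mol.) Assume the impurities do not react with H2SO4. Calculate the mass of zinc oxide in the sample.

n(H2SO4) added = 0.1037 × 0.3124 = 0.03240 mol
n(NaOH) used in back-titration = 0.01551 × 0.2156 = 3.344 × 10^-3 mol
From the 1:2 ratio, n(H2SO4) left over = 1/2 × 3.344 × 10^-3 = 1.672 × 10^-3 mol
n(H2SO4) consumed by analyte = 0.03240 − 1.672 × 10^-3 = 0.03072 mol
n(ZnO) = 0.03072 mol (1:1 ratio)
mass of ZnO = 0.03072 × 81.38 = 2.500 g

2.500 g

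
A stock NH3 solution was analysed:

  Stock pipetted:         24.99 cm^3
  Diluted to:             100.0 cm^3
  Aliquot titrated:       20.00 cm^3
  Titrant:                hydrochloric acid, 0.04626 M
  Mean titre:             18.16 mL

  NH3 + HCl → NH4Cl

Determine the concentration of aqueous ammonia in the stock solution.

n(HCl) = 0.01816 × 0.04626 = 8.401 × 10^-4 mol
n(NH3) in the aliquot = 8.401 × 10^-4 mol (1:1 ratio)
[NH3]_dilute = 8.401 × 10^-4 / 0.02000 = 0.04200 mol/L
Dilution factor = 100.0 / 24.99 = 4.002
[NH3]_stock = 0.04200 × 4.002 = 0.1681 mol/L

0.1681 M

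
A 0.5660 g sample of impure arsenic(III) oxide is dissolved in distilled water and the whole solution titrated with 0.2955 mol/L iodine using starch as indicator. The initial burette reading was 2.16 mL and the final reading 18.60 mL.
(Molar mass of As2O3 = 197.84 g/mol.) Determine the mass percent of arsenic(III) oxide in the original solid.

As2O3 + 2 I2 + 2 H2O → As2O5 + 4 HI
n(I2) = 0.01644 L × 0.2955 mol/L = 4.858 × 10^-3 mol
From the 1:2 ratio, n(As2O3) = 1/2 × 4.858 × 10^-3 = 2.429 × 10^-3 mol
mass of As2O3 = 2.429 × 10^-3 × 197.84 g/mol = 0.4806 g
% As2O3 = 0.4806 / 0.5660 × 100 = 84.90 %

84.90 %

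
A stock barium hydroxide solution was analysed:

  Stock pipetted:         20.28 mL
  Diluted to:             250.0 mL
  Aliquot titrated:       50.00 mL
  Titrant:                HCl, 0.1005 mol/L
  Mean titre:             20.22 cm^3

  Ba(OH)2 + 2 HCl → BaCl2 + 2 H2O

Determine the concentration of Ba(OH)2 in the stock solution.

0.2505 mol/L

n(HCl) = 0.02022 × 0.1005 = 2.032 × 10^-3 mol
From the 1:2 ratio, n(Ba(OH)2) in the aliquot = 1/2 × 2.032 × 10^-3 = 1.016 × 10^-3 mol
[Ba(OH)2]_dilute = 1.016 × 10^-3 / 0.05000 = 0.02032 mol/L
Dilution factor = 250.0 / 20.28 = 12.33
[Ba(OH)2]_stock = 0.02032 × 12.33 = 0.2505 mol/L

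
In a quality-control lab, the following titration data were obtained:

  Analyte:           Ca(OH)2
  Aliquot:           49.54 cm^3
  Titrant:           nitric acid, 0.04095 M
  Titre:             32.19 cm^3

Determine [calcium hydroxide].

0.01330 M

Ca(OH)2 + 2 HNO3 → Ca(NO3)2 + 2 H2O
n(HNO3) = 0.03219 L × 0.04095 mol/L = 1.318 × 10^-3 mol
From the 1:2 mole ratio, n(Ca(OH)2) = 1/2 × 1.318 × 10^-3 = 6.591 × 10^-4 mol
[Ca(OH)2] = 6.591 × 10^-4 mol / 0.04954 L = 0.01330 mol/L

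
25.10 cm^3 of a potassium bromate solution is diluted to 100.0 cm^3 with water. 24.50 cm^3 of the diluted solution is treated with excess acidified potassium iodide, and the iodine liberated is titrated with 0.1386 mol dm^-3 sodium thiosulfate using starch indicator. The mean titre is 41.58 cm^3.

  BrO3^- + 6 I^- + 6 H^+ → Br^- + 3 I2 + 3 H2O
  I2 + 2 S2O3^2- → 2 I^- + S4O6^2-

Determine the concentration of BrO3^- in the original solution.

0.1562 mol/L

n(S2O3^2-) = 0.04158 × 0.1386 = 5.763 × 10^-3 mol
n(I2) = n(S2O3^2-)/2 = 2.881 × 10^-3 mol
From the 1:3 ratio, n(BrO3^-) in the aliquot = 1/3 × 2.881 × 10^-3 = 9.605 × 10^-4 mol
[BrO3^-]_dilute = 9.605 × 10^-4 / 0.02450 = 0.03920 mol/L
[BrO3^-]_original = 0.03920 × 100.0/25.10 = 0.1562 mol/L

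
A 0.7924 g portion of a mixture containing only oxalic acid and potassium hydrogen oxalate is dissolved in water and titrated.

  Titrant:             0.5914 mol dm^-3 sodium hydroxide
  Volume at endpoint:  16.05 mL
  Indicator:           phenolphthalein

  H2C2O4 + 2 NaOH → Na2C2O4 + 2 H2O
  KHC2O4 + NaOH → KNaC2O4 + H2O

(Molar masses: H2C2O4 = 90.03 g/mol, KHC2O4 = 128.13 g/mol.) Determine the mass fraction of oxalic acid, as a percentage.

28.97 %

n(NaOH) = 0.01605 × 0.5914 = 9.492 × 10^-3 mol
Let x = n(H2C2O4), y = n(KHC2O4).
Titrant: 2x + 1y = 9.492 × 10^-3;  mass: 90.03x + 128.13y = 0.7924
Solving, x = 2.550 × 10^-3 mol, y = 4.393 × 10^-3 mol
mass of H2C2O4 = 2.550 × 10^-3 × 90.03 = 0.2295 g
% H2C2O4 = 0.2295 / 0.7924 × 100 = 28.97 %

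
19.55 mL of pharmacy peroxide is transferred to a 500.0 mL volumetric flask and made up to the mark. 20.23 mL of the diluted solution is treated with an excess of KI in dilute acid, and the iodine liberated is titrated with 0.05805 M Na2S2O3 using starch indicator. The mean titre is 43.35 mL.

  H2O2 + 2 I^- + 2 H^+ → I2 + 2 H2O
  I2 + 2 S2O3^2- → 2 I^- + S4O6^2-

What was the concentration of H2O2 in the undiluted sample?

1.591 M

n(S2O3^2-) = 0.04335 × 0.05805 = 2.516 × 10^-3 mol
n(I2) = n(S2O3^2-)/2 = 1.258 × 10^-3 mol
n(H2O2) in the aliquot = 1.258 × 10^-3 mol (1:1 ratio)
[H2O2]_dilute = 1.258 × 10^-3 / 0.02023 = 0.06220 mol/L
[H2O2]_original = 0.06220 × 500.0/19.55 = 1.591 mol/L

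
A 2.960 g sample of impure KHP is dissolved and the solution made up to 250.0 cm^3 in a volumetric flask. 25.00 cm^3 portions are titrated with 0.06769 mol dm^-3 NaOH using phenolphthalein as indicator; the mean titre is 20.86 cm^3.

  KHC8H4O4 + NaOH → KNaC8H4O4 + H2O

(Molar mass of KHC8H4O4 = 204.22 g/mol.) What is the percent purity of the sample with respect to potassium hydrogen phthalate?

97.42 %

n(NaOH) per titration = 0.02086 × 0.06769 = 1.412 × 10^-3 mol
n(KHC8H4O4) in each aliquot = 1.412 × 10^-3 mol (1:1 ratio)
n(KHC8H4O4) in the whole flask = 1.412 × 10^-3 × 250.0/25.00 = 0.01412 mol
mass of KHC8H4O4 = 0.01412 × 204.22 = 2.884 g
% KHC8H4O4 = 2.884 / 2.960 × 100 = 97.42 %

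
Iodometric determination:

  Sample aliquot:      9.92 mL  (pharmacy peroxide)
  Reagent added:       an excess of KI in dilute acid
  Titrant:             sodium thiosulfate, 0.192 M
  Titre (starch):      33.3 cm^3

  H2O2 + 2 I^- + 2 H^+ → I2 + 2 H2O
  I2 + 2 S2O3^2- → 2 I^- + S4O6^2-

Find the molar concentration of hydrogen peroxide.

0.322 M

n(S2O3^2-) = 0.0333 × 0.192 = 6.39 × 10^-3 mol
n(I2) = n(S2O3^2-)/2 = 3.20 × 10^-3 mol
n(H2O2) in the aliquot = 3.20 × 10^-3 mol (1:1 ratio)
[H2O2] = 3.20 × 10^-3 / 0.00992 = 0.322 mol/L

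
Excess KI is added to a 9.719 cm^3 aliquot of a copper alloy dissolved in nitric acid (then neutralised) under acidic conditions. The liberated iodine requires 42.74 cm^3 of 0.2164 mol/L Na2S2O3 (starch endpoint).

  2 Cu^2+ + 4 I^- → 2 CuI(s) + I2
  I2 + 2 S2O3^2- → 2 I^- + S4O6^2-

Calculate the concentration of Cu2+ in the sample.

n(S2O3^2-) = 0.04274 × 0.2164 = 9.249 × 10^-3 mol
n(I2) = n(S2O3^2-)/2 = 4.624 × 10^-3 mol
From the 2:1 ratio, n(Cu2+) in the aliquot = 2/1 × 4.624 × 10^-3 = 9.249 × 10^-3 mol
[Cu2+] = 9.249 × 10^-3 / 0.009719 = 0.9516 mol/L

0.9516 mol/L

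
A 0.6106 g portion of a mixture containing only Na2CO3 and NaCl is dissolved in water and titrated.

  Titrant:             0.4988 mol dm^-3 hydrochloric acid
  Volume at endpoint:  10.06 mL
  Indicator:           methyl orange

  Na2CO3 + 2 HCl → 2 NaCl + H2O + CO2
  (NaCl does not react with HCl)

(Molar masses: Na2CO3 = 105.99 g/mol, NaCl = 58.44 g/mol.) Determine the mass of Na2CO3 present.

n(HCl) = 0.01006 × 0.4988 = 5.018 × 10^-3 mol
Let x = n(Na2CO3), y = n(NaCl).
Titrant: 2x = 5.018 × 10^-3;  mass: 105.99x + 58.44y = 0.6106
Solving, x = 2.509 × 10^-3 mol, y = 5.898 × 10^-3 mol
mass of Na2CO3 = 2.509 × 10^-3 × 105.99 = 0.2659 g

0.2659 g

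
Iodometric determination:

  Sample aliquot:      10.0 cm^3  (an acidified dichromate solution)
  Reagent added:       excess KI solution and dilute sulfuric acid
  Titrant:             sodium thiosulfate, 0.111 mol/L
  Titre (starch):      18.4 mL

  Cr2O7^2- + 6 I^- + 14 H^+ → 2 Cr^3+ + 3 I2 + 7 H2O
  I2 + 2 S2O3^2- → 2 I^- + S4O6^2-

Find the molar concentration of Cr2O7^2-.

n(S2O3^2-) = 0.0184 × 0.111 = 2.04 × 10^-3 mol
n(I2) = n(S2O3^2-)/2 = 1.02 × 10^-3 mol
From the 1:3 ratio, n(Cr2O7^2-) in the aliquot = 1/3 × 1.02 × 10^-3 = 3.40 × 10^-4 mol
[Cr2O7^2-] = 3.40 × 10^-4 / 0.0100 = 0.0340 mol/L

0.0340 mol/L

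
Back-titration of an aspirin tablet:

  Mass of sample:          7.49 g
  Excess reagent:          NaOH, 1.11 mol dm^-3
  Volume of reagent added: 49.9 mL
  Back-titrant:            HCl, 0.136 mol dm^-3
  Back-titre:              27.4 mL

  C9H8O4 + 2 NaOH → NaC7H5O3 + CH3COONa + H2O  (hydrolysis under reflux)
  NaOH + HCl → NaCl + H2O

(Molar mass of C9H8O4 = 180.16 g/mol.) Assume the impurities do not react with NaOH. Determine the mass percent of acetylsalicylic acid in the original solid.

62.1 %

n(NaOH) added = 0.0499 × 1.11 = 0.0554 mol
n(HCl) used in back-titration = 0.0274 × 0.136 = 3.73 × 10^-3 mol
n(NaOH) left over = 3.73 × 10^-3 mol (1:1 ratio)
n(NaOH) consumed by analyte = 0.0554 − 3.73 × 10^-3 = 0.0517 mol
From the 1:2 ratio, n(C9H8O4) = 1/2 × 0.0517 = 0.0258 mol
mass of C9H8O4 = 0.0258 × 180.16 = 4.65 g
% C9H8O4 = 4.65 / 7.49 × 100 = 62.1 %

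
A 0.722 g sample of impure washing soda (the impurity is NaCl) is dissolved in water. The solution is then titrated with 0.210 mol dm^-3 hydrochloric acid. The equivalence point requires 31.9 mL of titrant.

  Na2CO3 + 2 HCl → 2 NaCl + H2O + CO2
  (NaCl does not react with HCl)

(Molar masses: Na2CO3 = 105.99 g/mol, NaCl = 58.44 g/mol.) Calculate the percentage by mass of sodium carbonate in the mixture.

n(HCl) = 0.0319 × 0.210 = 6.70 × 10^-3 mol
Let x = n(Na2CO3), y = n(NaCl).
Titrant: 2x = 6.70 × 10^-3;  mass: 105.99x + 58.44y = 0.722
Solving, x = 3.35 × 10^-3 mol, y = 6.28 × 10^-3 mol
mass of Na2CO3 = 3.35 × 10^-3 × 105.99 = 0.355 g
% Na2CO3 = 0.355 / 0.722 × 100 = 49.2 %

49.2 %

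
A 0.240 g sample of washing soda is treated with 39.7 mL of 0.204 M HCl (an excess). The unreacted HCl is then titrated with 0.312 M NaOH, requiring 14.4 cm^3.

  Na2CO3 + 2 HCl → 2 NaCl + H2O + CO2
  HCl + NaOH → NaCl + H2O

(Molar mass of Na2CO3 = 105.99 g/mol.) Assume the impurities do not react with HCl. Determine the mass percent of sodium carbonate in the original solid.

79.6 %

n(HCl) added = 0.0397 × 0.204 = 8.10 × 10^-3 mol
n(NaOH) used in back-titration = 0.0144 × 0.312 = 4.49 × 10^-3 mol
n(HCl) left over = 4.49 × 10^-3 mol (1:1 ratio)
n(HCl) consumed by analyte = 8.10 × 10^-3 − 4.49 × 10^-3 = 3.61 × 10^-3 mol
From the 1:2 ratio, n(Na2CO3) = 1/2 × 3.61 × 10^-3 = 1.80 × 10^-3 mol
mass of Na2CO3 = 1.80 × 10^-3 × 105.99 = 0.191 g
% Na2CO3 = 0.191 / 0.240 × 100 = 79.6 %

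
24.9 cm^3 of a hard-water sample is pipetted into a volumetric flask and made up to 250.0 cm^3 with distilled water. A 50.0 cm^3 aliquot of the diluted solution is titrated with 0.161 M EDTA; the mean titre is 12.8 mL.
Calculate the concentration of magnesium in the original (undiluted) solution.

0.414 M

Mg^2+ + EDTA^4- → [Mg(EDTA)]^2-
n(EDTA) = 0.0128 × 0.161 = 2.06 × 10^-3 mol
n(Mg2+) in the aliquot = 2.06 × 10^-3 mol (1:1 ratio)
[Mg2+]_dilute = 2.06 × 10^-3 / 0.0500 = 0.0412 mol/L
Dilution factor = 250.0 / 24.9 = 10.04
[Mg2+]_stock = 0.0412 × 10.04 = 0.414 mol/L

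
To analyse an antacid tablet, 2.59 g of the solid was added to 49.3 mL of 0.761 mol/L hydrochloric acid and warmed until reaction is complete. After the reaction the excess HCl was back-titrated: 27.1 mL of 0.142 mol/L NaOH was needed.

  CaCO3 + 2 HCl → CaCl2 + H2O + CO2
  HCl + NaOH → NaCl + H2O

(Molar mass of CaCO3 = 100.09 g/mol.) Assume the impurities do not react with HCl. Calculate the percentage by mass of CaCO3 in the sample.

65.1 %

n(HCl) added = 0.0493 × 0.761 = 0.0375 mol
n(NaOH) used in back-titration = 0.0271 × 0.142 = 3.85 × 10^-3 mol
n(HCl) left over = 3.85 × 10^-3 mol (1:1 ratio)
n(HCl) consumed by analyte = 0.0375 − 3.85 × 10^-3 = 0.0337 mol
From the 1:2 ratio, n(CaCO3) = 1/2 × 0.0337 = 0.0168 mol
mass of CaCO3 = 0.0168 × 100.09 = 1.68 g
% CaCO3 = 1.68 / 2.59 × 100 = 65.1 %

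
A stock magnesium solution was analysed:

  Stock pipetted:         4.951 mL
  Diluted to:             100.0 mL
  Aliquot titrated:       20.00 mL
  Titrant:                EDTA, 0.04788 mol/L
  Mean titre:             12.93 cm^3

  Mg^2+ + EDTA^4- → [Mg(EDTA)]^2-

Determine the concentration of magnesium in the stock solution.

0.6252 mol/L

n(EDTA) = 0.01293 × 0.04788 = 6.191 × 10^-4 mol
n(Mg2+) in the aliquot = 6.191 × 10^-4 mol (1:1 ratio)
[Mg2+]_dilute = 6.191 × 10^-4 / 0.02000 = 0.03095 mol/L
Dilution factor = 100.0 / 4.951 = 20.20
[Mg2+]_stock = 0.03095 × 20.20 = 0.6252 mol/L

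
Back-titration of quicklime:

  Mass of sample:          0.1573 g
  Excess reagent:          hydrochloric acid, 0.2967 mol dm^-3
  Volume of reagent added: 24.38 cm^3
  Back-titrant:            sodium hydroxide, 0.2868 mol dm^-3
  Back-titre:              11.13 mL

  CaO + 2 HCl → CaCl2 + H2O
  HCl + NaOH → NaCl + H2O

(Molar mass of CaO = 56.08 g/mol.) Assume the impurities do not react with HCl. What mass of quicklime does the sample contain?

n(HCl) added = 0.02438 × 0.2967 = 7.234 × 10^-3 mol
n(NaOH) used in back-titration = 0.01113 × 0.2868 = 3.192 × 10^-3 mol
n(HCl) left over = 3.192 × 10^-3 mol (1:1 ratio)
n(HCl) consumed by analyte = 7.234 × 10^-3 − 3.192 × 10^-3 = 4.041 × 10^-3 mol
From the 1:2 ratio, n(CaO) = 1/2 × 4.041 × 10^-3 = 2.021 × 10^-3 mol
mass of CaO = 2.021 × 10^-3 × 56.08 = 0.1133 g

0.1133 g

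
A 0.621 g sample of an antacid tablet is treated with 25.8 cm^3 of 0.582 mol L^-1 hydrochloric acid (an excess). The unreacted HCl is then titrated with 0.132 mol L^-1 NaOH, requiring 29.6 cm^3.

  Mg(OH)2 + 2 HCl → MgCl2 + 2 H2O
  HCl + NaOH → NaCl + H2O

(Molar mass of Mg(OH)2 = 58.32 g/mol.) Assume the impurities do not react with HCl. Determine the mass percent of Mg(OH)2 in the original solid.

n(HCl) added = 0.0258 × 0.582 = 0.0150 mol
n(NaOH) used in back-titration = 0.0296 × 0.132 = 3.91 × 10^-3 mol
n(HCl) left over = 3.91 × 10^-3 mol (1:1 ratio)
n(HCl) consumed by analyte = 0.0150 − 3.91 × 10^-3 = 0.0111 mol
From the 1:2 ratio, n(Mg(OH)2) = 1/2 × 0.0111 = 5.55 × 10^-3 mol
mass of Mg(OH)2 = 5.55 × 10^-3 × 58.32 = 0.324 g
% Mg(OH)2 = 0.324 / 0.621 × 100 = 52.2 %

52.2 %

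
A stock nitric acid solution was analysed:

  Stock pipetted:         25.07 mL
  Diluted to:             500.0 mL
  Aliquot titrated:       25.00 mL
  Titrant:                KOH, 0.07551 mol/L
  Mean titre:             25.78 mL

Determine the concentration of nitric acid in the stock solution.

1.553 mol/L

HNO3 + KOH → KNO3 + H2O
n(KOH) = 0.02578 × 0.07551 = 1.947 × 10^-3 mol
n(HNO3) in the aliquot = 1.947 × 10^-3 mol (1:1 ratio)
[HNO3]_dilute = 1.947 × 10^-3 / 0.02500 = 0.07787 mol/L
Dilution factor = 500.0 / 25.07 = 19.94
[HNO3]_stock = 0.07787 × 19.94 = 1.553 mol/L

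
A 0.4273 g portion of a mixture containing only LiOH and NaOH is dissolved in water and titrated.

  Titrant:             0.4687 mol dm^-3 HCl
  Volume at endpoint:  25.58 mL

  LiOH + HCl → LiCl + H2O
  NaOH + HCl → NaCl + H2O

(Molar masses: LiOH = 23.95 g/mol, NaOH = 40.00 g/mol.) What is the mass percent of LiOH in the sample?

18.26 %

n(HCl) = 0.02558 × 0.4687 = 0.01199 mol
Let x = n(LiOH), y = n(NaOH).
Titrant: 1x + 1y = 0.01199;  mass: 23.95x + 40.00y = 0.4273
Solving, x = 3.257 × 10^-3 mol, y = 8.732 × 10^-3 mol
mass of LiOH = 3.257 × 10^-3 × 23.95 = 0.07800 g
% LiOH = 0.07800 / 0.4273 × 100 = 18.26 %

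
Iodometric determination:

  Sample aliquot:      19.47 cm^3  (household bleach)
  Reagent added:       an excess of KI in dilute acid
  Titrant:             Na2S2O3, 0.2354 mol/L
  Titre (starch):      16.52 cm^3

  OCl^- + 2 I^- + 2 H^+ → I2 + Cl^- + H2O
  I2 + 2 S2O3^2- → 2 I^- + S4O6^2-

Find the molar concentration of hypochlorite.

0.09987 mol/L

n(S2O3^2-) = 0.01652 × 0.2354 = 3.889 × 10^-3 mol
n(I2) = n(S2O3^2-)/2 = 1.944 × 10^-3 mol
n(OCl^-) in the aliquot = 1.944 × 10^-3 mol (1:1 ratio)
[OCl^-] = 1.944 × 10^-3 / 0.01947 = 0.09987 mol/L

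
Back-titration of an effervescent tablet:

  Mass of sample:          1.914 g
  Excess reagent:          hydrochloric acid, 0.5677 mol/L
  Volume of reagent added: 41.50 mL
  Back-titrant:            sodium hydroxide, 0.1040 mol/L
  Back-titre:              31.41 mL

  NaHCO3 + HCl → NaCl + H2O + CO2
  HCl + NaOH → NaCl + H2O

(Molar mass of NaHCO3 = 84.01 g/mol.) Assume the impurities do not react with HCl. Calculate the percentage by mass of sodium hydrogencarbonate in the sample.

n(HCl) added = 0.04150 × 0.5677 = 0.02356 mol
n(NaOH) used in back-titration = 0.03141 × 0.1040 = 3.267 × 10^-3 mol
n(HCl) left over = 3.267 × 10^-3 mol (1:1 ratio)
n(HCl) consumed by analyte = 0.02356 − 3.267 × 10^-3 = 0.02029 mol
n(NaHCO3) = 0.02029 mol (1:1 ratio)
mass of NaHCO3 = 0.02029 × 84.01 = 1.705 g
% NaHCO3 = 1.705 / 1.914 × 100 = 89.07 %

89.07 %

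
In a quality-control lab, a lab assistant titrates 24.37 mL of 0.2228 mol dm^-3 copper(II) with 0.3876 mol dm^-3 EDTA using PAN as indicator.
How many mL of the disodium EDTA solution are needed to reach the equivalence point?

Cu^2+ + EDTA^4- → [Cu(EDTA)]^2-
n(Cu2+) = 0.02437 L × 0.2228 mol/L = 5.430 × 10^-3 mol
n(EDTA) = 5.430 × 10^-3 mol (1:1 stoichiometry)
V(EDTA) = 5.430 × 10^-3 mol / 0.3876 mol/L = 0.01401 L = 14.01 mL

14.01 mL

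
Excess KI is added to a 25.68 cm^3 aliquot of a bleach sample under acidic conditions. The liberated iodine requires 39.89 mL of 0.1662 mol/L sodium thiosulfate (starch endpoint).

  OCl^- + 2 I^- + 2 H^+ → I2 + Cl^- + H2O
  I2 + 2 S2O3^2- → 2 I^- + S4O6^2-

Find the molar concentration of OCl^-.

0.1291 mol/L

n(S2O3^2-) = 0.03989 × 0.1662 = 6.630 × 10^-3 mol
n(I2) = n(S2O3^2-)/2 = 3.315 × 10^-3 mol
n(OCl^-) in the aliquot = 3.315 × 10^-3 mol (1:1 ratio)
[OCl^-] = 3.315 × 10^-3 / 0.02568 = 0.1291 mol/L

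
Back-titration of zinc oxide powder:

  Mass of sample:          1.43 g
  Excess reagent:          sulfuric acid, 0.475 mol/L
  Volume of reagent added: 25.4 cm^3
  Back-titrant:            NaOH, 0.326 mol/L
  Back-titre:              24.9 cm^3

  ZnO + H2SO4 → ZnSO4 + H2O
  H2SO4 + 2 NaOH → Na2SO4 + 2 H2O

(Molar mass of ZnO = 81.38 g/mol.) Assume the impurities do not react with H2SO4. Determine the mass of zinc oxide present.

0.652 g

n(H2SO4) added = 0.0254 × 0.475 = 0.0121 mol
n(NaOH) used in back-titration = 0.0249 × 0.326 = 8.12 × 10^-3 mol
From the 1:2 ratio, n(H2SO4) left over = 1/2 × 8.12 × 10^-3 = 4.06 × 10^-3 mol
n(H2SO4) consumed by analyte = 0.0121 − 4.06 × 10^-3 = 8.01 × 10^-3 mol
n(ZnO) = 8.01 × 10^-3 mol (1:1 ratio)
mass of ZnO = 8.01 × 10^-3 × 81.38 = 0.652 g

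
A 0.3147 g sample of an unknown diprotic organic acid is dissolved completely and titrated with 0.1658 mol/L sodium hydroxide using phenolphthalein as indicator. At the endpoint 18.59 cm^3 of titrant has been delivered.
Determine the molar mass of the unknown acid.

n(NaOH) = 0.01859 L × 0.1658 mol/L = 3.082 × 10^-3 mol
From the 1:2 ratio, n(H2A) = 1/2 × 3.082 × 10^-3 = 1.541 × 10^-3 mol
M = m / n = 0.3147 g / 1.541 × 10^-3 mol = 204.2 g/mol

204.2 g/mol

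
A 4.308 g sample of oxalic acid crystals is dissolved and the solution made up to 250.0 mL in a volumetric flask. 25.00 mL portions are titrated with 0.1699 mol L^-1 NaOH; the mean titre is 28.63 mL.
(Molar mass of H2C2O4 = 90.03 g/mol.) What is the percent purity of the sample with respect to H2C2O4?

50.83 %

H2C2O4 + 2 NaOH → Na2C2O4 + 2 H2O
n(NaOH) per titration = 0.02863 × 0.1699 = 4.864 × 10^-3 mol
From the 1:2 ratio, n(H2C2O4) in each aliquot = 1/2 × 4.864 × 10^-3 = 2.432 × 10^-3 mol
n(H2C2O4) in the whole flask = 2.432 × 10^-3 × 250.0/25.00 = 0.02432 mol
mass of H2C2O4 = 0.02432 × 90.03 = 2.190 g
% H2C2O4 = 2.190 / 4.308 × 100 = 50.83 %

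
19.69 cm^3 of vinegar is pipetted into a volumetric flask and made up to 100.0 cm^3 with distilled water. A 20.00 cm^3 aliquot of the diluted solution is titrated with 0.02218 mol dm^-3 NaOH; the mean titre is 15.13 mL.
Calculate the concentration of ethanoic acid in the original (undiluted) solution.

0.08522 mol/L

CH3COOH + NaOH → CH3COONa + H2O
n(NaOH) = 0.01513 × 0.02218 = 3.356 × 10^-4 mol
n(CH3COOH) in the aliquot = 3.356 × 10^-4 mol (1:1 ratio)
[CH3COOH]_dilute = 3.356 × 10^-4 / 0.02000 = 0.01678 mol/L
Dilution factor = 100.0 / 19.69 = 5.079
[CH3COOH]_stock = 0.01678 × 5.079 = 0.08522 mol/L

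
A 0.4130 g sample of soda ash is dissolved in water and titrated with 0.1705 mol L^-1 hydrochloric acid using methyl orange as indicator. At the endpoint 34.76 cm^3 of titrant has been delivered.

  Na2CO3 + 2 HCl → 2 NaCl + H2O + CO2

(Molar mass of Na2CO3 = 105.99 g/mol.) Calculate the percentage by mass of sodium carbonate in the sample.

n(HCl) = 0.03476 L × 0.1705 mol/L = 5.927 × 10^-3 mol
From the 1:2 ratio, n(Na2CO3) = 1/2 × 5.927 × 10^-3 = 2.963 × 10^-3 mol
mass of Na2CO3 = 2.963 × 10^-3 × 105.99 g/mol = 0.3141 g
% Na2CO3 = 0.3141 / 0.4130 × 100 = 76.05 %

76.05 %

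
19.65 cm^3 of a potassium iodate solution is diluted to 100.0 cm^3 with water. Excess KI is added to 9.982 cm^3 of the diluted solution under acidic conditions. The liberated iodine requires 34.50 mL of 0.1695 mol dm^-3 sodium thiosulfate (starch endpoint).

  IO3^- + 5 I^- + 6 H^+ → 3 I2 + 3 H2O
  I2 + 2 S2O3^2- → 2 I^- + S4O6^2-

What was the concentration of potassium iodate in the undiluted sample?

n(S2O3^2-) = 0.03450 × 0.1695 = 5.848 × 10^-3 mol
n(I2) = n(S2O3^2-)/2 = 2.924 × 10^-3 mol
From the 1:3 ratio, n(IO3^-) in the aliquot = 1/3 × 2.924 × 10^-3 = 9.746 × 10^-4 mol
[IO3^-]_dilute = 9.746 × 10^-4 / 0.009982 = 0.09764 mol/L
[IO3^-]_original = 0.09764 × 100.0/19.65 = 0.4969 mol/L

0.4969 mol/L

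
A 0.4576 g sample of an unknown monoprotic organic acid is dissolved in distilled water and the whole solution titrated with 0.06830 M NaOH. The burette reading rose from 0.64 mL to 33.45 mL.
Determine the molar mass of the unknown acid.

n(NaOH) = 0.03281 L × 0.06830 mol/L = 2.241 × 10^-3 mol
n(HA) = 2.241 × 10^-3 mol (1:1 ratio)
M = m / n = 0.4576 g / 2.241 × 10^-3 mol = 204.2 g/mol

204.2 g/mol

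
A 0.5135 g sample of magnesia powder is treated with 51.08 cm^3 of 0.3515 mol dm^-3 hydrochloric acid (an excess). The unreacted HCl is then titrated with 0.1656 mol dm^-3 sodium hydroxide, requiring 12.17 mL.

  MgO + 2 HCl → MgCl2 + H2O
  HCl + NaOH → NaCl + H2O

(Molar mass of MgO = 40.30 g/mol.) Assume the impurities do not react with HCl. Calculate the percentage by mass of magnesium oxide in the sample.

n(HCl) added = 0.05108 × 0.3515 = 0.01795 mol
n(NaOH) used in back-titration = 0.01217 × 0.1656 = 2.015 × 10^-3 mol
n(HCl) left over = 2.015 × 10^-3 mol (1:1 ratio)
n(HCl) consumed by analyte = 0.01795 − 2.015 × 10^-3 = 0.01594 mol
From the 1:2 ratio, n(MgO) = 1/2 × 0.01594 = 7.970 × 10^-3 mol
mass of MgO = 7.970 × 10^-3 × 40.30 = 0.3212 g
% MgO = 0.3212 / 0.5135 × 100 = 62.55 %

62.55 %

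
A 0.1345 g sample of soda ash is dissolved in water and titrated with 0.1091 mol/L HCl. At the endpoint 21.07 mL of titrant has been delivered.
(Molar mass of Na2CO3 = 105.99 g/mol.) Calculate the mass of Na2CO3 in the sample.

Na2CO3 + 2 HCl → 2 NaCl + H2O + CO2
n(HCl) = 0.02107 L × 0.1091 mol/L = 2.299 × 10^-3 mol
From the 1:2 ratio, n(Na2CO3) = 1/2 × 2.299 × 10^-3 = 1.149 × 10^-3 mol
mass of Na2CO3 = 1.149 × 10^-3 × 105.99 g/mol = 0.1218 g

0.1218 g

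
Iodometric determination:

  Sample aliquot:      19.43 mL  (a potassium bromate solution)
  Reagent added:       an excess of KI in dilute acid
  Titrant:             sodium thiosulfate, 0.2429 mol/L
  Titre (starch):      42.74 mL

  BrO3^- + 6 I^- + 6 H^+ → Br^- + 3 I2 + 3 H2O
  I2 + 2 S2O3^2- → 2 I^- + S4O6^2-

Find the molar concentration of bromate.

0.08905 mol/L

n(S2O3^2-) = 0.04274 × 0.2429 = 0.01038 mol
n(I2) = n(S2O3^2-)/2 = 5.191 × 10^-3 mol
From the 1:3 ratio, n(BrO3^-) in the aliquot = 1/3 × 5.191 × 10^-3 = 1.730 × 10^-3 mol
[BrO3^-] = 1.730 × 10^-3 / 0.01943 = 0.08905 mol/L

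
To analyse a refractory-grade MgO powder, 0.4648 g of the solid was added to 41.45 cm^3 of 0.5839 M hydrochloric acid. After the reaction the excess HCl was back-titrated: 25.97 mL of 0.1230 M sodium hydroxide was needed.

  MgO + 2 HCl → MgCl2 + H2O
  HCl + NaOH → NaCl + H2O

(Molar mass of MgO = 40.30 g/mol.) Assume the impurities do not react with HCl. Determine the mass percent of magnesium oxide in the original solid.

91.08 %

n(HCl) added = 0.04145 × 0.5839 = 0.02420 mol
n(NaOH) used in back-titration = 0.02597 × 0.1230 = 3.194 × 10^-3 mol
n(HCl) left over = 3.194 × 10^-3 mol (1:1 ratio)
n(HCl) consumed by analyte = 0.02420 − 3.194 × 10^-3 = 0.02101 mol
From the 1:2 ratio, n(MgO) = 1/2 × 0.02101 = 0.01050 mol
mass of MgO = 0.01050 × 40.30 = 0.4233 g
% MgO = 0.4233 / 0.4648 × 100 = 91.08 %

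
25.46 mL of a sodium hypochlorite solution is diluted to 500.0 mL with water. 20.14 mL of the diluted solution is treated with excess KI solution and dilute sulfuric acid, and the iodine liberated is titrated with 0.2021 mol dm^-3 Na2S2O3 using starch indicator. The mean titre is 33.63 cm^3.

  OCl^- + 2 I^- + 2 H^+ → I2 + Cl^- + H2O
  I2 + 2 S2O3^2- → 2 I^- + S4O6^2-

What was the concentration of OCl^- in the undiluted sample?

n(S2O3^2-) = 0.03363 × 0.2021 = 6.797 × 10^-3 mol
n(I2) = n(S2O3^2-)/2 = 3.398 × 10^-3 mol
n(OCl^-) in the aliquot = 3.398 × 10^-3 mol (1:1 ratio)
[OCl^-]_dilute = 3.398 × 10^-3 / 0.02014 = 0.1687 mol/L
[OCl^-]_original = 0.1687 × 500.0/25.46 = 3.314 mol/L

3.314 mol/L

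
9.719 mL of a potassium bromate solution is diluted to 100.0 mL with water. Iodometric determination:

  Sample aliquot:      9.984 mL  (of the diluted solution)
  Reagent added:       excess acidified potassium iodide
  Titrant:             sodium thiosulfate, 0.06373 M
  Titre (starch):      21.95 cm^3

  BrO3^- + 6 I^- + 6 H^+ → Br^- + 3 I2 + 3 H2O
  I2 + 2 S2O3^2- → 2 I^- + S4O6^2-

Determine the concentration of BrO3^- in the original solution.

n(S2O3^2-) = 0.02195 × 0.06373 = 1.399 × 10^-3 mol
n(I2) = n(S2O3^2-)/2 = 6.994 × 10^-4 mol
From the 1:3 ratio, n(BrO3^-) in the aliquot = 1/3 × 6.994 × 10^-4 = 2.331 × 10^-4 mol
[BrO3^-]_dilute = 2.331 × 10^-4 / 0.009984 = 0.02335 mol/L
[BrO3^-]_original = 0.02335 × 100.0/9.719 = 0.2403 mol/L

0.2403 M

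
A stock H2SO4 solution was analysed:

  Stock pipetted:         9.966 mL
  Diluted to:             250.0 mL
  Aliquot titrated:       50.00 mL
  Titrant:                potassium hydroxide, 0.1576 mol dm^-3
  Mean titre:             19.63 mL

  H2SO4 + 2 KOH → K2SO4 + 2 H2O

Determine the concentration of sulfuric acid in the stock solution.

0.7761 mol/L

n(KOH) = 0.01963 × 0.1576 = 3.094 × 10^-3 mol
From the 1:2 ratio, n(H2SO4) in the aliquot = 1/2 × 3.094 × 10^-3 = 1.547 × 10^-3 mol
[H2SO4]_dilute = 1.547 × 10^-3 / 0.05000 = 0.03094 mol/L
Dilution factor = 250.0 / 9.966 = 25.09
[H2SO4]_stock = 0.03094 × 25.09 = 0.7761 mol/L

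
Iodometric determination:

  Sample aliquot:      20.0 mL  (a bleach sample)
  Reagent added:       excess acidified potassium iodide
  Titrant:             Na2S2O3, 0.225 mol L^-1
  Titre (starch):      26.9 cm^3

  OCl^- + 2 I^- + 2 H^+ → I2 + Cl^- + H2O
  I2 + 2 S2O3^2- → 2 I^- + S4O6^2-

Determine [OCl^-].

0.151 mol/L

n(S2O3^2-) = 0.0269 × 0.225 = 6.05 × 10^-3 mol
n(I2) = n(S2O3^2-)/2 = 3.03 × 10^-3 mol
n(OCl^-) in the aliquot = 3.03 × 10^-3 mol (1:1 ratio)
[OCl^-] = 3.03 × 10^-3 / 0.0200 = 0.151 mol/L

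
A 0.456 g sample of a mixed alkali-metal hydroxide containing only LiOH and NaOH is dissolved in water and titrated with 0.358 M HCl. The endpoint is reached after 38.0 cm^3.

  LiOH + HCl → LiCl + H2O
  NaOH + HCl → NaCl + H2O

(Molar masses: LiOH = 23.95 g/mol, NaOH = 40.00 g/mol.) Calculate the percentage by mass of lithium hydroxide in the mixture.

28.8 %

n(HCl) = 0.0380 × 0.358 = 0.0136 mol
Let x = n(LiOH), y = n(NaOH).
Titrant: 1x + 1y = 0.0136;  mass: 23.95x + 40.00y = 0.456
Solving, x = 5.49 × 10^-3 mol, y = 8.11 × 10^-3 mol
mass of LiOH = 5.49 × 10^-3 × 23.95 = 0.132 g
% LiOH = 0.132 / 0.456 × 100 = 28.8 %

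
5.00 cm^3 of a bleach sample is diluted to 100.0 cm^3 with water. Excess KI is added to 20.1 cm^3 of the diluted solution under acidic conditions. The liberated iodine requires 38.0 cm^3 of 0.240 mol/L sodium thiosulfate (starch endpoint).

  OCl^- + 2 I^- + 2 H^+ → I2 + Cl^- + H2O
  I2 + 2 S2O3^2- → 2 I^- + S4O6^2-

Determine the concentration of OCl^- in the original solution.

n(S2O3^2-) = 0.0380 × 0.240 = 9.12 × 10^-3 mol
n(I2) = n(S2O3^2-)/2 = 4.56 × 10^-3 mol
n(OCl^-) in the aliquot = 4.56 × 10^-3 mol (1:1 ratio)
[OCl^-]_dilute = 4.56 × 10^-3 / 0.0201 = 0.227 mol/L
[OCl^-]_original = 0.227 × 100.0/5.00 = 4.54 mol/L

4.54 mol/L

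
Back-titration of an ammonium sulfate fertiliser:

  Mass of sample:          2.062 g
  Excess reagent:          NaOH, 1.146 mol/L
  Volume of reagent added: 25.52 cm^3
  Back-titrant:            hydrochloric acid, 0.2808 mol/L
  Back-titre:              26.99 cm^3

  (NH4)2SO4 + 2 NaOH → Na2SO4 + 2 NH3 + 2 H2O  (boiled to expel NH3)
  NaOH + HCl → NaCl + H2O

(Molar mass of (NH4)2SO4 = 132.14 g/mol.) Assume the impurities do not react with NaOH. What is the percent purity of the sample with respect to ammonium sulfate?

69.43 %

n(NaOH) added = 0.02552 × 1.146 = 0.02925 mol
n(HCl) used in back-titration = 0.02699 × 0.2808 = 7.579 × 10^-3 mol
n(NaOH) left over = 7.579 × 10^-3 mol (1:1 ratio)
n(NaOH) consumed by analyte = 0.02925 − 7.579 × 10^-3 = 0.02167 mol
From the 1:2 ratio, n((NH4)2SO4) = 1/2 × 0.02167 = 0.01083 mol
mass of (NH4)2SO4 = 0.01083 × 132.14 = 1.432 g
% (NH4)2SO4 = 1.432 / 2.062 × 100 = 69.43 %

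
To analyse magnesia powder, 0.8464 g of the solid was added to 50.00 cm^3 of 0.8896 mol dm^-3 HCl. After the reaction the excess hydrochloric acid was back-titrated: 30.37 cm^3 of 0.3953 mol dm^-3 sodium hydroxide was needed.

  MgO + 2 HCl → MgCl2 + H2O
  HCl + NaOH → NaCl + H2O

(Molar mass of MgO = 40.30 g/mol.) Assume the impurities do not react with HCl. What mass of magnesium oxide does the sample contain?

n(HCl) added = 0.05000 × 0.8896 = 0.04448 mol
n(NaOH) used in back-titration = 0.03037 × 0.3953 = 0.01201 mol
n(HCl) left over = 0.01201 mol (1:1 ratio)
n(HCl) consumed by analyte = 0.04448 − 0.01201 = 0.03247 mol
From the 1:2 ratio, n(MgO) = 1/2 × 0.03247 = 0.01624 mol
mass of MgO = 0.01624 × 40.30 = 0.6544 g

0.6544 g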